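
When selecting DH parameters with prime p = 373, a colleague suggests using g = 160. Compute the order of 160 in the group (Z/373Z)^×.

62

ord(160) | φ(373) = 373 − 1 = 372 = 2^2 · 3 · 31.
Divisors of 372: 1, 2, 3, 4, 6, 12, 31, 62, 93, 124, 186, 372.
Test each divisor d:
160^1 ≡ 160 (mod 373)
160^2 ≡ 236 (mod 373)
160^3 ≡ 87 (mod 373)
160^4 ≡ 119 (mod 373)
160^6 ≡ 109 (mod 373)
160^12 ≡ 318 (mod 373)
160^31 ≡ 372 (mod 373)
160^62 ≡ 1 (mod 373) ✓
Hence ord(160) = 62.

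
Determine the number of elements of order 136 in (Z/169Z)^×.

φ(169) = φ(13^2) = 13·(13−1) = 156 = 2^2 · 3 · 13.
Since (Z/169Z)^× is cyclic of order 156, the number of elements of order d is φ(d) when d | 156 and 0 otherwise.
136 does not divide 156, so no element of (Z/169Z)^× has order 136.

0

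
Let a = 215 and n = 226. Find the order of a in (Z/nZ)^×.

56

ord(215) | φ(226) = φ(2)·φ(113) = 1·112 = 112 = 2^4 · 7.
Divisors of 112: 1, 2, 4, 7, 8, 14, 16, 28, 56, 112.
Evaluate successive powers at the divisors of 112:
215^1 ≡ 215 (mod 226)
215^2 ≡ 121 (mod 226)
215^4 ≡ 177 (mod 226)
215^7 ≡ 131 (mod 226)
215^8 ≡ 141 (mod 226)
215^14 ≡ 211 (mod 226)
215^16 ≡ 219 (mod 226)
215^28 ≡ 225 (mod 226)
215^56 ≡ 1 (mod 226) ✓
So ord_226(215) = 56.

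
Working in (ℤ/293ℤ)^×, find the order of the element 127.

ord(127) | φ(293) = 293 − 1 = 292 = 2^2 · 73.
Divisors of 292: 1, 2, 4, 73, 146, 292.
Evaluate successive powers at the divisors of 292:
127^1 ≡ 127 (mod 293)
127^2 ≡ 14 (mod 293)
127^4 ≡ 196 (mod 293)
127^73 ≡ 138 (mod 293)
127^146 ≡ 292 (mod 293)
127^292 ≡ 1 (mod 293) ✓
Therefore the multiplicative order of 127 modulo 293 is 292.

292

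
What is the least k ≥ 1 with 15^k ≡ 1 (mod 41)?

Since 15 ∈ (Z/41Z)^×, its order divides φ(41) = 41 − 1 = 40 = 2^3 · 5.
Divisors of 40: 1, 2, 4, 5, 8, 10, 20, 40.
Test each divisor d:
15^1 ≡ 15
15^2 ≡ 20
15^4 ≡ 31
15^5 ≡ 14
15^8 ≡ 18
15^10 ≡ 32
15^20 ≡ 40
15^40 ≡ 1
Hence ord(15) = 40.

40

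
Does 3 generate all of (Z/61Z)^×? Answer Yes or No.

No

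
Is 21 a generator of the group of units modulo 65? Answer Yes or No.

No

65 = 5 · 13 is a product of two distinct odd primes, so (Z/65Z)^× ≅ (Z/5Z)^× × (Z/13Z)^× is not cyclic.
No primitive root modulo 65 exists; in particular 21 is not one.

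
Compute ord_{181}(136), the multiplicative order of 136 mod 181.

90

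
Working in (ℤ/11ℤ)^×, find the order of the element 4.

ord(4) | φ(11) = 11 − 1 = 10 = 2 · 5.
Divisors of 10: 1, 2, 5, 10.
Evaluate successive powers at the divisors of 10:
4^1 ≡ 4
4^2 ≡ 5
4^5 ≡ 1
So ord_11(4) = 5.

5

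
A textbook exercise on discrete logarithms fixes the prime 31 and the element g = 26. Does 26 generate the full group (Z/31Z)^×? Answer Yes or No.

φ(31) = 31 − 1 = 30 = 2 · 3 · 5.
Test 26^(30/q) mod 31 for each prime factor q of 30:
26^15 ≡ 30 (mod 31)  [q = 2: ≢ 1 ✓]
26^10 ≡ 5 (mod 31)  [q = 3: ≢ 1 ✓]
26^6 ≡ 1 (mod 31)  [q = 5: ≡ 1 ✗]
The check at q = 5 fails, so 26 generates a proper subgroup.

No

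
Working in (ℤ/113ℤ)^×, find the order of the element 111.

28

Since 111 ∈ (Z/113Z)^×, its order divides φ(113) = 113 − 1 = 112 = 2^4 · 7.
Divisors of 112: 1, 2, 4, 7, 8, 14, 16, 28, 56, 112.
Test each divisor d:
111^1 ≡ 111 (mod 113)
111^2 ≡ 4 (mod 113)
111^4 ≡ 16 (mod 113)
111^7 ≡ 98 (mod 113)
111^8 ≡ 30 (mod 113)
111^14 ≡ 112 (mod 113)
111^16 ≡ 109 (mod 113)
111^28 ≡ 1 (mod 113) ✓
Hence ord(111) = 28.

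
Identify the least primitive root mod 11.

2

φ(11) = 11 − 1 = 10 = 2 · 5.
g is a primitive root iff g^(10/q) ≢ 1 (mod 11) for each prime q ∈ {2, 5}.
g = 2: 2^5 ≡ 10; 2^2 ≡ 4 — none is 1, so 2 is a primitive root.
The smallest primitive root modulo 11 is 2.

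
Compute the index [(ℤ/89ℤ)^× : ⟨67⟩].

8

By Lagrange's theorem, ord_89(67) divides φ(89) = 89 − 1 = 88 = 2^3 · 11.
Divisors of 88: 1, 2, 4, 8, 11, 22, 44, 88.
Evaluate successive powers at the divisors of 88:
67^1 ≡ 67
67^2 ≡ 39
67^4 ≡ 8
67^8 ≡ 64
67^11 ≡ 1
Thus |⟨67⟩| = ord(67) = 11.
Index = |(Z/89Z)^×| / |⟨67⟩| = 88 / 11 = 8.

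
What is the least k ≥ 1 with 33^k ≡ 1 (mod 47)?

46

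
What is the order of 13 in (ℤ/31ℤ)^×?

By Lagrange's theorem, ord_31(13) divides φ(31) = 31 − 1 = 30 = 2 · 3 · 5.
Divisors of 30: 1, 2, 3, 5, 6, 10, 15, 30.
Check 13^d mod 31 for each divisor in increasing order:
13^1 ≡ 13 (mod 31)
13^2 ≡ 14 (mod 31)
13^3 ≡ 27 (mod 31)
13^5 ≡ 6 (mod 31)
13^6 ≡ 16 (mod 31)
13^10 ≡ 5 (mod 31)
13^15 ≡ 30 (mod 31)
13^30 ≡ 1 (mod 31) ✓
The smallest such exponent is 30, so the order of 13 is 30.

30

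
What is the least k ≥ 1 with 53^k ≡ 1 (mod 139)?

138

ord(53) | φ(139) = 139 − 1 = 138 = 2 · 3 · 23.
Divisors of 138: 1, 2, 3, 6, 23, 46, 69, 138.
Test each divisor d:
53^1 ≡ 53
53^2 ≡ 29
53^3 ≡ 8
53^6 ≡ 64
53^23 ≡ 43
53^46 ≡ 42
53^69 ≡ 138
53^138 ≡ 1
Therefore the multiplicative order of 53 modulo 139 is 138.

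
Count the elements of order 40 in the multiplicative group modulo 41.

16

φ(41) = 41 − 1 = 40 = 2^3 · 5.
(Z/41Z)^× is cyclic (|G| = 40); a cyclic group of order m has exactly φ(d) elements of each order d | m, and none otherwise.
40 = 2^3 · 5 divides 40, and φ(40) = 16.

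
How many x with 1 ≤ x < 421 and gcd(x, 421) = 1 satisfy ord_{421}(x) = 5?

φ(421) = 421 − 1 = 420 = 2^2 · 3 · 5 · 7.
(Z/421Z)^× is cyclic (|G| = 420); a cyclic group of order m has exactly φ(d) elements of each order d | m, and none otherwise.
5 | 420, and φ(5) = 5 − 1 = 4.

4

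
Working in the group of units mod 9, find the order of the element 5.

6

By Lagrange's theorem, ord_9(5) divides φ(9) = φ(3^2) = 3·(3−1) = 6 = 2 · 3.
Divisors of 6: 1, 2, 3, 6.
Test each divisor d:
5^1 ≡ 5
5^2 ≡ 7
5^3 ≡ 8
5^6 ≡ 1
Hence ord(5) = 6.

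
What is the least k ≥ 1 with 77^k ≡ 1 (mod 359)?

358

By Lagrange's theorem, ord_359(77) divides φ(359) = 359 − 1 = 358 = 2 · 179.
Divisors of 358: 1, 2, 179, 358.
Test each divisor d:
77^1 ≡ 77
77^2 ≡ 185
77^179 ≡ 358
77^358 ≡ 1
The smallest such exponent is 358, so the order of 77 is 358.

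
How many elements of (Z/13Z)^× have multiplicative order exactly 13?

0

φ(13) = 13 − 1 = 12 = 2^2 · 3.
Since (Z/13Z)^× is cyclic of order 12, the number of elements of order d is φ(d) when d | 12 and 0 otherwise.
Since 13 ∤ 12, the count is 0.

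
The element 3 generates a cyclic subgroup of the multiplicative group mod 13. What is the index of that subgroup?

4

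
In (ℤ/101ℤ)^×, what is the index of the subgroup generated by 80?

4

The order of 80 must divide φ(101) = 101 − 1 = 100 = 2^2 · 5^2.
Divisors of 100: 1, 2, 4, 5, 10, 20, 25, 50, 100.
Check 80^d mod 101 for each divisor in increasing order:
80^1 ≡ 80 (mod 101)
80^2 ≡ 37 (mod 101)
80^4 ≡ 56 (mod 101)
80^5 ≡ 36 (mod 101)
80^10 ≡ 84 (mod 101)
80^20 ≡ 87 (mod 101)
80^25 ≡ 1 (mod 101) ✓
Thus |⟨80⟩| = ord(80) = 25.
Index = |(Z/101Z)^×| / |⟨80⟩| = 100 / 25 = 4.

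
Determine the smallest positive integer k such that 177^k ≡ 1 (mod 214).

106

The order of 177 must divide φ(214) = φ(2)·φ(107) = 1·106 = 106 = 2 · 53.
Divisors of 106: 1, 2, 53, 106.
Compute 177^d (mod 214) for the divisors d until we hit 1:
177^1 ≡ 177 (mod 214)
177^2 ≡ 85 (mod 214)
177^53 ≡ 213 (mod 214)
177^106 ≡ 1 (mod 214) ✓
So ord_214(177) = 106.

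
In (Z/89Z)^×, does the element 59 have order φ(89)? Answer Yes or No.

Yes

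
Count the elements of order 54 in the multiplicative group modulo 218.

18

φ(218) = φ(2)·φ(109) = 1·108 = 108 = 2^2 · 3^3.
In a cyclic group of order 108, there are φ(d) elements of order d for each divisor d of 108, and zero for non-divisors.
54 = 2 · 3^3 divides 108, and φ(54) = 18.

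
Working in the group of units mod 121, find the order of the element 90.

By Lagrange's theorem, ord_121(90) divides φ(121) = φ(11^2) = 11·(11−1) = 110 = 2 · 5 · 11.
Divisors of 110: 1, 2, 5, 10, 11, 22, 55, 110.
Check 90^d mod 121 for each divisor in increasing order:
90^1 ≡ 90 (mod 121)
90^2 ≡ 114 (mod 121)
90^5 ≡ 54 (mod 121)
90^10 ≡ 12 (mod 121)
90^11 ≡ 112 (mod 121)
90^22 ≡ 81 (mod 121)
90^55 ≡ 120 (mod 121)
90^110 ≡ 1 (mod 121) ✓
Therefore the multiplicative order of 90 modulo 121 is 110.

110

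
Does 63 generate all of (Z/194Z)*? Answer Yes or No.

φ(194) = φ(2)·φ(97) = 1·96 = 96 = 2^5 · 3.
63 is a primitive root mod 194 iff 63^(φ(194)/q) ≢ 1 for every prime q | φ(194), i.e. q ∈ {2, 3}.
63^48 ≡ 193 (mod 194)  [q = 2: ≢ 1 ✓]
63^32 ≡ 1 (mod 194)  [q = 3: ≡ 1 ✗]
The check at q = 3 fails, so 63 generates a proper subgroup.

No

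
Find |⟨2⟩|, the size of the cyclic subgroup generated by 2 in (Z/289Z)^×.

136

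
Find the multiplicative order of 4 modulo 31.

5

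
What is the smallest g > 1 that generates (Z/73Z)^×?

5

φ(73) = 73 − 1 = 72 = 2^3 · 3^2.
Test candidates g = 2, 3, … against the prime factors q ∈ {2, 3} of φ(73): g is a generator iff g^(72/q) ≢ 1 for every such q.
g = 2: 2^36 ≡ 1 — hits 1, so not a primitive root.
g = 3: 3^36 ≡ 1 — hits 1, so not a primitive root.
g = 4: 4^36 ≡ 1 — hits 1, so not a primitive root.
g = 5: 5^36 ≡ 72; 5^24 ≡ 8 — none is 1, so 5 is a primitive root.
The smallest primitive root modulo 73 is 5.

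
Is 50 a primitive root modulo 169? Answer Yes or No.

φ(169) = φ(13^2) = 13·(13−1) = 156 = 2^2 · 3 · 13.
An element g generates (Z/169Z)^× iff g^(156/q) ≢ 1 (mod 169) for each prime q ∈ {2, 3, 13}.
50^78 ≡ 168 (mod 169)  [q = 2: ≢ 1 ✓]
50^52 ≡ 146 (mod 169)  [q = 3: ≢ 1 ✓]
50^12 ≡ 66 (mod 169)  [q = 13: ≢ 1 ✓]
None equal 1, so ord_169(50) = 156: 50 is a primitive root.

Yes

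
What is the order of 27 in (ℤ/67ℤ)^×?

22

The order of 27 must divide φ(67) = 67 − 1 = 66 = 2 · 3 · 11.
Divisors of 66: 1, 2, 3, 6, 11, 22, 33, 66.
Test each divisor d:
27^1 ≡ 27
27^2 ≡ 59
27^3 ≡ 52
27^6 ≡ 24
27^11 ≡ 66
27^22 ≡ 1
So ord_67(27) = 22.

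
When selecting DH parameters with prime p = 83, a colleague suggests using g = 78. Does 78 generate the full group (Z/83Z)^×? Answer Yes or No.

No

φ(83) = 83 − 1 = 82 = 2 · 41.
Test 78^(82/q) mod 83 for each prime factor q of 82:
78^41 ≡ 1 (mod 83)  [q = 2: ≡ 1 ✗]
78^2 ≡ 25 (mod 83)  [q = 41: ≢ 1 ✓]
The check at q = 2 fails, so 78 generates a proper subgroup.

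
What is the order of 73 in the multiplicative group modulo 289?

272

Since 73 ∈ (Z/289Z)^×, its order divides φ(289) = φ(17^2) = 17·(17−1) = 272 = 2^4 · 17.
Divisors of 272: 1, 2, 4, 8, 16, 17, 34, 68, 136, 272.
Compute 73^d (mod 289) for the divisors d until we hit 1:
73^1 ≡ 73 (mod 289)
73^2 ≡ 127 (mod 289)
73^4 ≡ 234 (mod 289)
73^8 ≡ 135 (mod 289)
73^16 ≡ 18 (mod 289)
73^17 ≡ 158 (mod 289)
73^34 ≡ 110 (mod 289)
73^68 ≡ 251 (mod 289)
73^136 ≡ 288 (mod 289)
73^272 ≡ 1 (mod 289) ✓
Hence ord(73) = 272.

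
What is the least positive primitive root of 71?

7

φ(71) = 71 − 1 = 70 = 2 · 5 · 7.
Test candidates g = 2, 3, … against the prime factors q ∈ {2, 5, 7} of φ(71): g is a generator iff g^(70/q) ≢ 1 for every such q.
g = 2: 2^35 ≡ 1 — hits 1, so not a primitive root.
g = 3: 3^35 ≡ 1 — hits 1, so not a primitive root.
g = 4: 4^35 ≡ 1 — hits 1, so not a primitive root.
g = 5: 5^35 ≡ 1 — hits 1, so not a primitive root.
g = 6: 6^35 ≡ 1 — hits 1, so not a primitive root.
g = 7: 7^35 ≡ 70; 7^14 ≡ 54; 7^10 ≡ 45 — none is 1, so 7 is a primitive root.
The smallest primitive root modulo 71 is 7.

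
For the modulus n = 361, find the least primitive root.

2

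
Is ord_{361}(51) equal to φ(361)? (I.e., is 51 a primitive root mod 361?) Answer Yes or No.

Yes

φ(361) = φ(19^2) = 19·(19−1) = 342 = 2 · 3^2 · 19.
Test 51^(342/q) mod 361 for each prime factor q of 342:
51^171 ≡ 360 (mod 361)  [q = 2: ≢ 1 ✓]
51^114 ≡ 68 (mod 361)  [q = 3: ≢ 1 ✓]
51^18 ≡ 229 (mod 361)  [q = 19: ≢ 1 ✓]
None equal 1, so ord_361(51) = 342: 51 is a primitive root.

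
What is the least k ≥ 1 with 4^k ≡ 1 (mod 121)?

55

ord(4) | φ(121) = φ(11^2) = 11·(11−1) = 110 = 2 · 5 · 11.
Divisors of 110: 1, 2, 5, 10, 11, 22, 55, 110.
Evaluate successive powers at the divisors of 110:
4^1 ≡ 4 (mod 121)
4^2 ≡ 16 (mod 121)
4^5 ≡ 56 (mod 121)
4^10 ≡ 111 (mod 121)
4^11 ≡ 81 (mod 121)
4^22 ≡ 27 (mod 121)
4^55 ≡ 1 (mod 121) ✓
So ord_121(4) = 55.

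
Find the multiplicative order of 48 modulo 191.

95

By Lagrange's theorem, ord_191(48) divides φ(191) = 191 − 1 = 190 = 2 · 5 · 19.
Divisors of 190: 1, 2, 5, 10, 19, 38, 95, 190.
Evaluate successive powers at the divisors of 190:
48^1 ≡ 48
48^2 ≡ 12
48^5 ≡ 36
48^10 ≡ 150
48^19 ≡ 39
48^38 ≡ 184
48^95 ≡ 1
So ord_191(48) = 95.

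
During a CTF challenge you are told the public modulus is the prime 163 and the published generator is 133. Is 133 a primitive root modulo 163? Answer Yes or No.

No

φ(163) = 163 − 1 = 162 = 2 · 3^4.
It suffices to check that the order of 133 is not a proper divisor of 162: compute 133^(162/q) for q ∈ {2, 3}.
133^81 ≡ 1 (mod 163)  [q = 2: ≡ 1 ✗]
133^54 ≡ 1 (mod 163)  [q = 3: ≡ 1 ✗]
Since 133^81 ≡ 1, the order of 133 divides 81 < 162, so 133 is not a primitive root.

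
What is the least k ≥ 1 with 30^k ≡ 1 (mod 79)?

ord(30) | φ(79) = 79 − 1 = 78 = 2 · 3 · 13.
Divisors of 78: 1, 2, 3, 6, 13, 26, 39, 78.
Test each divisor d:
30^1 ≡ 30 (mod 79)
30^2 ≡ 31 (mod 79)
30^3 ≡ 61 (mod 79)
30^6 ≡ 8 (mod 79)
30^13 ≡ 24 (mod 79)
30^26 ≡ 23 (mod 79)
30^39 ≡ 78 (mod 79)
30^78 ≡ 1 (mod 79) ✓
So ord_79(30) = 78.

78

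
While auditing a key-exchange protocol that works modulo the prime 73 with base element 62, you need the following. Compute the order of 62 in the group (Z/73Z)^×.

The order of 62 must divide φ(73) = 73 − 1 = 72 = 2^3 · 3^2.
Divisors of 72: 1, 2, 3, 4, 6, 8, 9, 12, 18, 24, 36, 72.
Check 62^d mod 73 for each divisor in increasing order:
62^1 ≡ 62 (mod 73)
62^2 ≡ 48 (mod 73)
62^3 ≡ 56 (mod 73)
62^4 ≡ 41 (mod 73)
62^6 ≡ 70 (mod 73)
62^8 ≡ 2 (mod 73)
62^9 ≡ 51 (mod 73)
62^12 ≡ 9 (mod 73)
62^18 ≡ 46 (mod 73)
62^24 ≡ 8 (mod 73)
62^36 ≡ 72 (mod 73)
62^72 ≡ 1 (mod 73) ✓
Hence ord(62) = 72.

72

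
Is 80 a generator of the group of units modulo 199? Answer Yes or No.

No

φ(199) = 199 − 1 = 198 = 2 · 3^2 · 11.
An element g generates (Z/199Z)^× iff g^(198/q) ≢ 1 (mod 199) for each prime q ∈ {2, 3, 11}.
80^99 ≡ 1 (mod 199)  [q = 2: ≡ 1 ✗]
80^66 ≡ 106 (mod 199)  [q = 3: ≢ 1 ✓]
80^18 ≡ 125 (mod 199)  [q = 11: ≢ 1 ✓]
80^99 ≡ 1 shows ord(80) | 99, strictly less than φ(199); not a primitive root.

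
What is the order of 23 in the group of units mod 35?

12

The order of 23 must divide φ(35) = φ(5·7) = (5−1)·(7−1) = 4·6 = 24 = 2^3 · 3.
Divisors of 24: 1, 2, 3, 4, 6, 8, 12, 24.
Compute 23^d (mod 35) for the divisors d until we hit 1:
23^1 ≡ 23 (mod 35)
23^2 ≡ 4 (mod 35)
23^3 ≡ 22 (mod 35)
23^4 ≡ 16 (mod 35)
23^6 ≡ 29 (mod 35)
23^8 ≡ 11 (mod 35)
23^12 ≡ 1 (mod 35) ✓
Therefore the multiplicative order of 23 modulo 35 is 12.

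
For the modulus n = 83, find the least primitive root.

φ(83) = 83 − 1 = 82 = 2 · 41.
g is a primitive root iff g^(82/q) ≢ 1 (mod 83) for each prime q ∈ {2, 41}.
g = 2: 2^41 ≡ 82; 2^2 ≡ 4 — none is 1, so 2 is a primitive root.
So 2 is the smallest generator of (Z/83Z)^×.

2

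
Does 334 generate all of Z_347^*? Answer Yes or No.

Yes

φ(347) = 347 − 1 = 346 = 2 · 173.
Test 334^(346/q) mod 347 for each prime factor q of 346:
334^173 ≡ 346 (mod 347)  [q = 2: ≢ 1 ✓]
334^2 ≡ 169 (mod 347)  [q = 173: ≢ 1 ✓]
Every test exponent gives a nontrivial residue, hence 334 generates the full group.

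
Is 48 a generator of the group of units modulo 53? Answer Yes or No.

Yes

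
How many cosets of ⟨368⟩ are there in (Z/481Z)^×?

By Lagrange's theorem, ord_481(368) divides φ(481) = φ(13·37) = (13−1)·(37−1) = 12·36 = 432 = 2^4 · 3^3.
Divisors of 432: 1, 2, 3, 4, 6, 8, 9, 12, 16, 18, 24, 27, 36, 48, 54, 72, 108, 144, 216, 432.
Check 368^d mod 481 for each divisor in increasing order:
368^1 ≡ 368 (mod 481)
368^2 ≡ 263 (mod 481)
368^3 ≡ 103 (mod 481)
368^4 ≡ 386 (mod 481)
368^6 ≡ 27 (mod 481)
368^8 ≡ 367 (mod 481)
368^9 ≡ 376 (mod 481)
368^12 ≡ 248 (mod 481)
368^16 ≡ 9 (mod 481)
368^18 ≡ 443 (mod 481)
368^24 ≡ 417 (mod 481)
368^27 ≡ 142 (mod 481)
368^36 ≡ 1 (mod 481) ✓
The order of 368 is 36, so the subgroup it generates has 36 elements.
[(Z/481Z)^× : ⟨368⟩] = 432/36 = 12.

12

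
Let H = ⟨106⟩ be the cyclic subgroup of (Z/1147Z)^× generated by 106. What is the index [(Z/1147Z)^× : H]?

6

Since 106 ∈ (Z/1147Z)^×, its order divides φ(1147) = φ(31·37) = (31−1)·(37−1) = 30·36 = 1080 = 2^3 · 3^3 · 5.
Divisors of 1080: 1, 2, 3, 4, 5, 6, 8, 9, 10, 12, 15, 18, 20, 24, 27, 30, 36, 40, 45, 54, 60, 72, 90, 108, 120, 135, 180, 216, 270, 360, 540, 1080.
Compute 106^d (mod 1147) for the divisors d until we hit 1:
106^1 ≡ 106 (mod 1147)
106^2 ≡ 913 (mod 1147)
106^3 ≡ 430 (mod 1147)
106^4 ≡ 847 (mod 1147)
106^5 ≡ 316 (mod 1147)
106^6 ≡ 233 (mod 1147)
106^8 ≡ 534 (mod 1147)
106^9 ≡ 401 (mod 1147)
106^10 ≡ 67 (mod 1147)
106^12 ≡ 380 (mod 1147)
106^15 ≡ 526 (mod 1147)
106^18 ≡ 221 (mod 1147)
106^20 ≡ 1048 (mod 1147)
106^24 ≡ 1025 (mod 1147)
106^27 ≡ 302 (mod 1147)
106^30 ≡ 249 (mod 1147)
106^36 ≡ 667 (mod 1147)
106^40 ≡ 625 (mod 1147)
106^45 ≡ 216 (mod 1147)
106^54 ≡ 591 (mod 1147)
106^60 ≡ 63 (mod 1147)
106^72 ≡ 1000 (mod 1147)
106^90 ≡ 776 (mod 1147)
106^108 ≡ 593 (mod 1147)
106^120 ≡ 528 (mod 1147)
106^135 ≡ 154 (mod 1147)
106^180 ≡ 1 (mod 1147) ✓
The order of 106 is 180, so the subgroup it generates has 180 elements.
[(Z/1147Z)^× : ⟨106⟩] = 1080/180 = 6.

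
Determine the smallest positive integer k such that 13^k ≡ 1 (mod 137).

136

Since 13 ∈ (Z/137Z)^×, its order divides φ(137) = 137 − 1 = 136 = 2^3 · 17.
Divisors of 136: 1, 2, 4, 8, 17, 34, 68, 136.
Test each divisor d:
13^1 ≡ 13 (mod 137)
13^2 ≡ 32 (mod 137)
13^4 ≡ 65 (mod 137)
13^8 ≡ 115 (mod 137)
13^17 ≡ 127 (mod 137)
13^34 ≡ 100 (mod 137)
13^68 ≡ 136 (mod 137)
13^136 ≡ 1 (mod 137) ✓
The smallest such exponent is 136, so the order of 13 is 136.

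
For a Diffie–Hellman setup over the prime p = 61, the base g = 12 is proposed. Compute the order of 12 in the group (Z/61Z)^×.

15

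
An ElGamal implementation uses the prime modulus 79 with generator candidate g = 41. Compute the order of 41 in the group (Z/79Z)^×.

The order of 41 must divide φ(79) = 79 − 1 = 78 = 2 · 3 · 13.
Divisors of 78: 1, 2, 3, 6, 13, 26, 39, 78.
Compute 41^d (mod 79) for the divisors d until we hit 1:
41^1 ≡ 41 (mod 79)
41^2 ≡ 22 (mod 79)
41^3 ≡ 33 (mod 79)
41^6 ≡ 62 (mod 79)
41^13 ≡ 78 (mod 79)
41^26 ≡ 1 (mod 79) ✓
Therefore the multiplicative order of 41 modulo 79 is 26.

26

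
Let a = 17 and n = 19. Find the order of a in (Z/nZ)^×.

9

ord(17) | φ(19) = 19 − 1 = 18 = 2 · 3^2.
Divisors of 18: 1, 2, 3, 6, 9, 18.
Compute 17^d (mod 19) for the divisors d until we hit 1:
17^1 ≡ 17
17^2 ≡ 4
17^3 ≡ 11
17^6 ≡ 7
17^9 ≡ 1
So ord_19(17) = 9.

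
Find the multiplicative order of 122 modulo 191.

38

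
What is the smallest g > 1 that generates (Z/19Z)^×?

2

φ(19) = 19 − 1 = 18 = 2 · 3^2.
Test candidates g = 2, 3, … against the prime factors q ∈ {2, 3} of φ(19): g is a generator iff g^(18/q) ≢ 1 for every such q.
g = 2: 2^9 ≡ 18; 2^6 ≡ 7 — none is 1, so 2 is a primitive root.
The smallest primitive root modulo 19 is 2.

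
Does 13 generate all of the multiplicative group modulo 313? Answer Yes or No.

No

φ(313) = 313 − 1 = 312 = 2^3 · 3 · 13.
An element g generates (Z/313Z)^× iff g^(312/q) ≢ 1 (mod 313) for each prime q ∈ {2, 3, 13}.
13^156 ≡ 1 (mod 313)  [q = 2: ≡ 1 ✗]
13^104 ≡ 214 (mod 313)  [q = 3: ≢ 1 ✓]
13^24 ≡ 58 (mod 313)  [q = 13: ≢ 1 ✓]
Since 13^156 ≡ 1, the order of 13 divides 156 < 312, so 13 is not a primitive root.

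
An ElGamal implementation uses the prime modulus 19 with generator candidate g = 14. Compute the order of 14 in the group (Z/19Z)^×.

18

Since 14 ∈ (Z/19Z)^×, its order divides φ(19) = 19 − 1 = 18 = 2 · 3^2.
Divisors of 18: 1, 2, 3, 6, 9, 18.
Evaluate successive powers at the divisors of 18:
14^1 ≡ 14
14^2 ≡ 6
14^3 ≡ 8
14^6 ≡ 7
14^9 ≡ 18
14^18 ≡ 1
So ord_19(14) = 18.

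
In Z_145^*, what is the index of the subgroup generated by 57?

28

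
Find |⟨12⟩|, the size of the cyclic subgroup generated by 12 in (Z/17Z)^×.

The order of 12 must divide φ(17) = 17 − 1 = 16 = 2^4.
Divisors of 16: 1, 2, 4, 8, 16.
Check 12^d mod 17 for each divisor in increasing order:
12^1 ≡ 12 (mod 17)
12^2 ≡ 8 (mod 17)
12^4 ≡ 13 (mod 17)
12^8 ≡ 16 (mod 17)
12^16 ≡ 1 (mod 17) ✓
So ord_17(12) = 16.

16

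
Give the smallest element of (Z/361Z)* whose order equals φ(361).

2

φ(361) = φ(19^2) = 19·(19−1) = 342 = 2 · 3^2 · 19.
Test candidates g = 2, 3, … against the prime factors q ∈ {2, 3, 19} of φ(361): g is a generator iff g^(342/q) ≢ 1 for every such q.
g = 2: 2^171 ≡ 360; 2^114 ≡ 292; 2^18 ≡ 58 — none is 1, so 2 is a primitive root.
Hence the least primitive root of 361 is 2.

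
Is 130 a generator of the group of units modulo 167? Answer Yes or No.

No

φ(167) = 167 − 1 = 166 = 2 · 83.
An element g generates (Z/167Z)^× iff g^(166/q) ≢ 1 (mod 167) for each prime q ∈ {2, 83}.
130^83 ≡ 1 (mod 167)  [q = 2: ≡ 1 ✗]
130^2 ≡ 33 (mod 167)  [q = 83: ≢ 1 ✓]
Since 130^83 ≡ 1, the order of 130 divides 83 < 166, so 130 is not a primitive root.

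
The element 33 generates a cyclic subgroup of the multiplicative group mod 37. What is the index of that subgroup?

4

By Lagrange's theorem, ord_37(33) divides φ(37) = 37 − 1 = 36 = 2^2 · 3^2.
Divisors of 36: 1, 2, 3, 4, 6, 9, 12, 18, 36.
Test each divisor d:
33^1 ≡ 33 (mod 37)
33^2 ≡ 16 (mod 37)
33^3 ≡ 10 (mod 37)
33^4 ≡ 34 (mod 37)
33^6 ≡ 26 (mod 37)
33^9 ≡ 1 (mod 37) ✓
The order of 33 is 9, so the subgroup it generates has 9 elements.
The index is φ(37) / ord(33) = 36 / 9 = 4.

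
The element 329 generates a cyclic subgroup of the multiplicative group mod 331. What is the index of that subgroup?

ord(329) | φ(331) = 331 − 1 = 330 = 2 · 3 · 5 · 11.
Divisors of 330: 1, 2, 3, 5, 6, 10, 11, 15, 22, 30, 33, 55, 66, 110, 165, 330.
Compute 329^d (mod 331) for the divisors d until we hit 1:
329^1 ≡ 329 (mod 331)
329^2 ≡ 4 (mod 331)
329^3 ≡ 323 (mod 331)
329^5 ≡ 299 (mod 331)
329^6 ≡ 64 (mod 331)
329^10 ≡ 31 (mod 331)
329^11 ≡ 269 (mod 331)
329^15 ≡ 1 (mod 331) ✓
Thus |⟨329⟩| = ord(329) = 15.
The index is φ(331) / ord(329) = 330 / 15 = 22.

22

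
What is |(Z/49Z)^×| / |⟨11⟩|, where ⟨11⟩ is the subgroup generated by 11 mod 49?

2

The order of 11 must divide φ(49) = φ(7^2) = 7·(7−1) = 42 = 2 · 3 · 7.
Divisors of 42: 1, 2, 3, 6, 7, 14, 21, 42.
Compute 11^d (mod 49) for the divisors d until we hit 1:
11^1 ≡ 11 (mod 49)
11^2 ≡ 23 (mod 49)
11^3 ≡ 8 (mod 49)
11^6 ≡ 15 (mod 49)
11^7 ≡ 18 (mod 49)
11^14 ≡ 30 (mod 49)
11^21 ≡ 1 (mod 49) ✓
Thus |⟨11⟩| = ord(11) = 21.
[(Z/49Z)^× : ⟨11⟩] = 42/21 = 2.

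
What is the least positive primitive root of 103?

5

φ(103) = 103 − 1 = 102 = 2 · 3 · 17.
g is a primitive root iff g^(102/q) ≢ 1 (mod 103) for each prime q ∈ {2, 3, 17}.
g = 2: 2^51 ≡ 1 — hits 1, so not a primitive root.
g = 3: 3^51 ≡ 102; 3^34 ≡ 1 — hits 1, so not a primitive root.
g = 4: 4^51 ≡ 1 — hits 1, so not a primitive root.
g = 5: 5^51 ≡ 102; 5^34 ≡ 56; 5^6 ≡ 72 — none is 1, so 5 is a primitive root.
The smallest primitive root modulo 103 is 5.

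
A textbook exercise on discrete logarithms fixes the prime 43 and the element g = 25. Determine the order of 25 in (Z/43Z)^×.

By Lagrange's theorem, ord_43(25) divides φ(43) = 43 − 1 = 42 = 2 · 3 · 7.
Divisors of 42: 1, 2, 3, 6, 7, 14, 21, 42.
Check 25^d mod 43 for each divisor in increasing order:
25^1 ≡ 25 (mod 43)
25^2 ≡ 23 (mod 43)
25^3 ≡ 16 (mod 43)
25^6 ≡ 41 (mod 43)
25^7 ≡ 36 (mod 43)
25^14 ≡ 6 (mod 43)
25^21 ≡ 1 (mod 43) ✓
Hence ord(25) = 21.

21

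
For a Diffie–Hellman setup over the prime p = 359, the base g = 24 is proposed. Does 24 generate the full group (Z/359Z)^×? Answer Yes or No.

No

φ(359) = 359 − 1 = 358 = 2 · 179.
Test 24^(358/q) mod 359 for each prime factor q of 358:
24^179 ≡ 1 (mod 359)  [q = 2: ≡ 1 ✗]
24^2 ≡ 217 (mod 359)  [q = 179: ≢ 1 ✓]
Since 24^179 ≡ 1, the order of 24 divides 179 < 358, so 24 is not a primitive root.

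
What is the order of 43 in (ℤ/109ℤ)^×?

Since 43 ∈ (Z/109Z)^×, its order divides φ(109) = 109 − 1 = 108 = 2^2 · 3^3.
Divisors of 108: 1, 2, 3, 4, 6, 9, 12, 18, 27, 36, 54, 108.
Evaluate successive powers at the divisors of 108:
43^1 ≡ 43
43^2 ≡ 105
43^3 ≡ 46
43^4 ≡ 16
43^6 ≡ 45
43^9 ≡ 108
43^12 ≡ 63
43^18 ≡ 1
Hence ord(43) = 18.

18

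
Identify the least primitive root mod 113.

3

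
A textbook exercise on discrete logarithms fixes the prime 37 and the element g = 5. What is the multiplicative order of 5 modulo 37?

The order of 5 must divide φ(37) = 37 − 1 = 36 = 2^2 · 3^2.
Divisors of 36: 1, 2, 3, 4, 6, 9, 12, 18, 36.
Check 5^d mod 37 for each divisor in increasing order:
5^1 ≡ 5 (mod 37)
5^2 ≡ 25 (mod 37)
5^3 ≡ 14 (mod 37)
5^4 ≡ 33 (mod 37)
5^6 ≡ 11 (mod 37)
5^9 ≡ 6 (mod 37)
5^12 ≡ 10 (mod 37)
5^18 ≡ 36 (mod 37)
5^36 ≡ 1 (mod 37) ✓
The smallest such exponent is 36, so the order of 5 is 36.

36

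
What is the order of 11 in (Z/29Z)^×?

28

Since 11 ∈ (Z/29Z)^×, its order divides φ(29) = 29 − 1 = 28 = 2^2 · 7.
Divisors of 28: 1, 2, 4, 7, 14, 28.
Check 11^d mod 29 for each divisor in increasing order:
11^1 ≡ 11
11^2 ≡ 5
11^4 ≡ 25
11^7 ≡ 12
11^14 ≡ 28
11^28 ≡ 1
Therefore the multiplicative order of 11 modulo 29 is 28.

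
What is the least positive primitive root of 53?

2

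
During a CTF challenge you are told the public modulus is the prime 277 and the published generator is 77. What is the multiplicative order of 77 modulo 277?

276

The order of 77 must divide φ(277) = 277 − 1 = 276 = 2^2 · 3 · 23.
Divisors of 276: 1, 2, 3, 4, 6, 12, 23, 46, 69, 92, 138, 276.
Test each divisor d:
77^1 ≡ 77 (mod 277)
77^2 ≡ 112 (mod 277)
77^3 ≡ 37 (mod 277)
77^4 ≡ 79 (mod 277)
77^6 ≡ 261 (mod 277)
77^12 ≡ 256 (mod 277)
77^23 ≡ 182 (mod 277)
77^46 ≡ 161 (mod 277)
77^69 ≡ 217 (mod 277)
77^92 ≡ 160 (mod 277)
77^138 ≡ 276 (mod 277)
77^276 ≡ 1 (mod 277) ✓
Therefore the multiplicative order of 77 modulo 277 is 276.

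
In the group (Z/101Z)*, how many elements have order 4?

φ(101) = 101 − 1 = 100 = 2^2 · 5^2.
Since (Z/101Z)^× is cyclic of order 100, the number of elements of order d is φ(d) when d | 100 and 0 otherwise.
4 = 2^2 divides 100, and φ(4) = 2.

2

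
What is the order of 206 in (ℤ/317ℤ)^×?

By Lagrange's theorem, ord_317(206) divides φ(317) = 317 − 1 = 316 = 2^2 · 79.
Divisors of 316: 1, 2, 4, 79, 158, 316.
Evaluate successive powers at the divisors of 316:
206^1 ≡ 206 (mod 317)
206^2 ≡ 275 (mod 317)
206^4 ≡ 179 (mod 317)
206^79 ≡ 203 (mod 317)
206^158 ≡ 316 (mod 317)
206^316 ≡ 1 (mod 317) ✓
The smallest such exponent is 316, so the order of 206 is 316.

316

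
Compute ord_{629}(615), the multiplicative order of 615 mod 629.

48

Since 615 ∈ (Z/629Z)^×, its order divides φ(629) = φ(17·37) = (17−1)·(37−1) = 16·36 = 576 = 2^6 · 3^2.
Divisors of 576: 1, 2, 3, 4, 6, 8, 9, 12, 16, 18, 24, 32, 36, 48, 64, 72, 96, 144, 192, 288, 576.
Evaluate successive powers at the divisors of 576:
615^1 ≡ 615 (mod 629)
615^2 ≡ 196 (mod 629)
615^3 ≡ 401 (mod 629)
615^4 ≡ 47 (mod 629)
615^6 ≡ 406 (mod 629)
615^8 ≡ 322 (mod 629)
615^9 ≡ 524 (mod 629)
615^12 ≡ 38 (mod 629)
615^16 ≡ 528 (mod 629)
615^18 ≡ 332 (mod 629)
615^24 ≡ 186 (mod 629)
615^32 ≡ 137 (mod 629)
615^36 ≡ 149 (mod 629)
615^48 ≡ 1 (mod 629) ✓
So ord_629(615) = 48.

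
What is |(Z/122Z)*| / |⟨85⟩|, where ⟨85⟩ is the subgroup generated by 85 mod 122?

3

The order of 85 must divide φ(122) = φ(2)·φ(61) = 1·60 = 60 = 2^2 · 3 · 5.
Divisors of 60: 1, 2, 3, 4, 5, 6, 10, 12, 15, 20, 30, 60.
Compute 85^d (mod 122) for the divisors d until we hit 1:
85^1 ≡ 85 (mod 122)
85^2 ≡ 27 (mod 122)
85^3 ≡ 99 (mod 122)
85^4 ≡ 119 (mod 122)
85^5 ≡ 111 (mod 122)
85^6 ≡ 41 (mod 122)
85^10 ≡ 121 (mod 122)
85^12 ≡ 95 (mod 122)
85^15 ≡ 11 (mod 122)
85^20 ≡ 1 (mod 122) ✓
The order of 85 is 20, so the subgroup it generates has 20 elements.
[(Z/122Z)^× : ⟨85⟩] = 60/20 = 3.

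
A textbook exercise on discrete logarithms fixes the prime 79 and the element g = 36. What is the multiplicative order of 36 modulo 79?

By Lagrange's theorem, ord_79(36) divides φ(79) = 79 − 1 = 78 = 2 · 3 · 13.
Divisors of 78: 1, 2, 3, 6, 13, 26, 39, 78.
Test each divisor d:
36^1 ≡ 36 (mod 79)
36^2 ≡ 32 (mod 79)
36^3 ≡ 46 (mod 79)
36^6 ≡ 62 (mod 79)
36^13 ≡ 55 (mod 79)
36^26 ≡ 23 (mod 79)
36^39 ≡ 1 (mod 79) ✓
Therefore the multiplicative order of 36 modulo 79 is 39.

39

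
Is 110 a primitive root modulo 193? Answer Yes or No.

No

φ(193) = 193 − 1 = 192 = 2^6 · 3.
110 is a primitive root mod 193 iff 110^(φ(193)/q) ≢ 1 for every prime q | φ(193), i.e. q ∈ {2, 3}.
110^96 ≡ 1 (mod 193)  [q = 2: ≡ 1 ✗]
110^64 ≡ 108 (mod 193)  [q = 3: ≢ 1 ✓]
Since 110^96 ≡ 1, the order of 110 divides 96 < 192, so 110 is not a primitive root.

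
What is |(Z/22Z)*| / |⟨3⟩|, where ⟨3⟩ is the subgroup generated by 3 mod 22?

2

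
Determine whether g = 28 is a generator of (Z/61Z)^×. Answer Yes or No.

φ(61) = 61 − 1 = 60 = 2^2 · 3 · 5.
An element g generates (Z/61Z)^× iff g^(60/q) ≢ 1 (mod 61) for each prime q ∈ {2, 3, 5}.
28^30 ≡ 60 (mod 61)  [q = 2: ≢ 1 ✓]
28^20 ≡ 1 (mod 61)  [q = 3: ≡ 1 ✗]
28^12 ≡ 9 (mod 61)  [q = 5: ≢ 1 ✓]
Since 28^20 ≡ 1, the order of 28 divides 20 < 60, so 28 is not a primitive root.

No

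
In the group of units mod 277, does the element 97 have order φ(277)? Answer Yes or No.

Yes

φ(277) = 277 − 1 = 276 = 2^2 · 3 · 23.
Test 97^(276/q) mod 277 for each prime factor q of 276:
97^138 ≡ 276 (mod 277)  [q = 2: ≢ 1 ✓]
97^92 ≡ 160 (mod 277)  [q = 3: ≢ 1 ✓]
97^12 ≡ 155 (mod 277)  [q = 23: ≢ 1 ✓]
All checks pass, so 97 has order 276 and is a primitive root modulo 277.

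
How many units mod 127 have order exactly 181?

0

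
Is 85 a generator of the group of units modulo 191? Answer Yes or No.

φ(191) = 191 − 1 = 190 = 2 · 5 · 19.
85 is a primitive root mod 191 iff 85^(φ(191)/q) ≢ 1 for every prime q | φ(191), i.e. q ∈ {2, 5, 19}.
85^95 ≡ 1 (mod 191)  [q = 2: ≡ 1 ✗]
85^38 ≡ 109 (mod 191)  [q = 5: ≢ 1 ✓]
85^10 ≡ 125 (mod 191)  [q = 19: ≢ 1 ✓]
The check at q = 2 fails, so 85 generates a proper subgroup.

No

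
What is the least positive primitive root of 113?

3

φ(113) = 113 − 1 = 112 = 2^4 · 7.
g is a primitive root iff g^(112/q) ≢ 1 (mod 113) for each prime q ∈ {2, 7}.
g = 2: 2^56 ≡ 1 — hits 1, so not a primitive root.
g = 3: 3^56 ≡ 112; 3^16 ≡ 49 — none is 1, so 3 is a primitive root.
So 3 is the smallest generator of (Z/113Z)^×.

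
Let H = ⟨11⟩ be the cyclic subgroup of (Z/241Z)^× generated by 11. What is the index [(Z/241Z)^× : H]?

5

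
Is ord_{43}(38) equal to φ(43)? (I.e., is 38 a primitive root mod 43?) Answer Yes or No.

φ(43) = 43 − 1 = 42 = 2 · 3 · 7.
38 is a primitive root mod 43 iff 38^(φ(43)/q) ≢ 1 for every prime q | φ(43), i.e. q ∈ {2, 3, 7}.
38^21 ≡ 1 (mod 43)  [q = 2: ≡ 1 ✗]
38^14 ≡ 36 (mod 43)  [q = 3: ≢ 1 ✓]
38^6 ≡ 16 (mod 43)  [q = 7: ≢ 1 ✓]
Since 38^21 ≡ 1, the order of 38 divides 21 < 42, so 38 is not a primitive root.

No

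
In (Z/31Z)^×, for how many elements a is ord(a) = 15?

φ(31) = 31 − 1 = 30 = 2 · 3 · 5.
In a cyclic group of order 30, there are φ(d) elements of order d for each divisor d of 30, and zero for non-divisors.
15 = 3 · 5 divides 30, and φ(15) = 8.

8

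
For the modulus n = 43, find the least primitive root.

φ(43) = 43 − 1 = 42 = 2 · 3 · 7.
Test candidates g = 2, 3, … against the prime factors q ∈ {2, 3, 7} of φ(43): g is a generator iff g^(42/q) ≢ 1 for every such q.
g = 2: 2^21 ≡ 42; 2^14 ≡ 1 — hits 1, so not a primitive root.
g = 3: 3^21 ≡ 42; 3^14 ≡ 36; 3^6 ≡ 41 — none is 1, so 3 is a primitive root.
So 3 is the smallest generator of (Z/43Z)^×.

3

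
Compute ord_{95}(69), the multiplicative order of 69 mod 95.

6

ord(69) | φ(95) = φ(5·19) = (5−1)·(19−1) = 4·18 = 72 = 2^3 · 3^2.
Divisors of 72: 1, 2, 3, 4, 6, 8, 9, 12, 18, 24, 36, 72.
Check 69^d mod 95 for each divisor in increasing order:
69^1 ≡ 69 (mod 95)
69^2 ≡ 11 (mod 95)
69^3 ≡ 94 (mod 95)
69^4 ≡ 26 (mod 95)
69^6 ≡ 1 (mod 95) ✓
So ord_95(69) = 6.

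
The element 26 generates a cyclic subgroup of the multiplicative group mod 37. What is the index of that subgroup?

ord(26) | φ(37) = 37 − 1 = 36 = 2^2 · 3^2.
Divisors of 36: 1, 2, 3, 4, 6, 9, 12, 18, 36.
Check 26^d mod 37 for each divisor in increasing order:
26^1 ≡ 26 (mod 37)
26^2 ≡ 10 (mod 37)
26^3 ≡ 1 (mod 37) ✓
The order of 26 is 3, so the subgroup it generates has 3 elements.
[(Z/37Z)^× : ⟨26⟩] = 36/3 = 12.

12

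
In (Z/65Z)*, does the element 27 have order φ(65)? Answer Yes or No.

65 = 5 · 13 is a product of two distinct odd primes, so (Z/65Z)^× ≅ (Z/5Z)^× × (Z/13Z)^× is not cyclic.
No primitive root modulo 65 exists; in particular 27 is not one.

No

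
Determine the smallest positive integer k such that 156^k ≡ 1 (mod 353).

176

ord(156) | φ(353) = 353 − 1 = 352 = 2^5 · 11.
Divisors of 352: 1, 2, 4, 8, 11, 16, 22, 32, 44, 88, 176, 352.
Evaluate successive powers at the divisors of 352:
156^1 ≡ 156
156^2 ≡ 332
156^4 ≡ 88
156^8 ≡ 331
156^11 ≡ 60
156^16 ≡ 131
156^22 ≡ 70
156^32 ≡ 217
156^44 ≡ 311
156^88 ≡ 352
156^176 ≡ 1
Hence ord(156) = 176.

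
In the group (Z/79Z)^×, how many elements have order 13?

12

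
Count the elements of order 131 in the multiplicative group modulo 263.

130

φ(263) = 263 − 1 = 262 = 2 · 131.
(Z/263Z)^× is cyclic (|G| = 262); a cyclic group of order m has exactly φ(d) elements of each order d | m, and none otherwise.
131 | 262, and φ(131) = 131 − 1 = 130.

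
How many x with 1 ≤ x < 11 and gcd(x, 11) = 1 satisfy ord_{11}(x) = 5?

4

φ(11) = 11 − 1 = 10 = 2 · 5.
In a cyclic group of order 10, there are φ(d) elements of order d for each divisor d of 10, and zero for non-divisors.
5 | 10, and φ(5) = 5 − 1 = 4.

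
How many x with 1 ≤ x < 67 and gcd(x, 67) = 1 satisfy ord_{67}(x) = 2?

φ(67) = 67 − 1 = 66 = 2 · 3 · 11.
In a cyclic group of order 66, there are φ(d) elements of order d for each divisor d of 66, and zero for non-divisors.
2 | 66, and φ(2) = 2 − 1 = 1.

1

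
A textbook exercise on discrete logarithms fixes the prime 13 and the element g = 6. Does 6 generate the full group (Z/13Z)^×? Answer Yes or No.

φ(13) = 13 − 1 = 12 = 2^2 · 3.
Test 6^(12/q) mod 13 for each prime factor q of 12:
6^6 ≡ 12 (mod 13)  [q = 2: ≢ 1 ✓]
6^4 ≡ 9 (mod 13)  [q = 3: ≢ 1 ✓]
Every test exponent gives a nontrivial residue, hence 6 generates the full group.

Yes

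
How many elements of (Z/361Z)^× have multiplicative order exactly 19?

φ(361) = φ(19^2) = 19·(19−1) = 342 = 2 · 3^2 · 19.
(Z/361Z)^× is cyclic (|G| = 342); a cyclic group of order m has exactly φ(d) elements of each order d | m, and none otherwise.
19 | 342, and φ(19) = 19 − 1 = 18.

18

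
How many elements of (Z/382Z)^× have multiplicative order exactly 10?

φ(382) = φ(2)·φ(191) = 1·190 = 190 = 2 · 5 · 19.
In a cyclic group of order 190, there are φ(d) elements of order d for each divisor d of 190, and zero for non-divisors.
10 = 2 · 5 divides 190, and φ(10) = 4.

4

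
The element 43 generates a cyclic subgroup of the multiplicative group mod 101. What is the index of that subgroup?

2

ord(43) | φ(101) = 101 − 1 = 100 = 2^2 · 5^2.
Divisors of 100: 1, 2, 4, 5, 10, 20, 25, 50, 100.
Evaluate successive powers at the divisors of 100:
43^1 ≡ 43
43^2 ≡ 31
43^4 ≡ 52
43^5 ≡ 14
43^10 ≡ 95
43^20 ≡ 36
43^25 ≡ 100
43^50 ≡ 1
The order of 43 is 50, so the subgroup it generates has 50 elements.
The index is φ(101) / ord(43) = 100 / 50 = 2.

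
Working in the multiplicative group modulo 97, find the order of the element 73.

24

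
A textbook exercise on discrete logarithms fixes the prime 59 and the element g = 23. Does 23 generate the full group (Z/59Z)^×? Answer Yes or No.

Yes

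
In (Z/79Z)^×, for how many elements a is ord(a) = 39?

24

φ(79) = 79 − 1 = 78 = 2 · 3 · 13.
Since (Z/79Z)^× is cyclic of order 78, the number of elements of order d is φ(d) when d | 78 and 0 otherwise.
39 = 3 · 13 divides 78, and φ(39) = 24.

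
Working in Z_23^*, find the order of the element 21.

By Lagrange's theorem, ord_23(21) divides φ(23) = 23 − 1 = 22 = 2 · 11.
Divisors of 22: 1, 2, 11, 22.
Compute 21^d (mod 23) for the divisors d until we hit 1:
21^1 ≡ 21 (mod 23)
21^2 ≡ 4 (mod 23)
21^11 ≡ 22 (mod 23)
21^22 ≡ 1 (mod 23) ✓
The smallest such exponent is 22, so the order of 21 is 22.

22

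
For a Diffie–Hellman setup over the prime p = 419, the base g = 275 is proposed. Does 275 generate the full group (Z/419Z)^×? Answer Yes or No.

Yes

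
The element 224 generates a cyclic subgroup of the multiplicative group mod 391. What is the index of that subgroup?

The order of 224 must divide φ(391) = φ(17·23) = (17−1)·(23−1) = 16·22 = 352 = 2^5 · 11.
Divisors of 352: 1, 2, 4, 8, 11, 16, 22, 32, 44, 88, 176, 352.
Compute 224^d (mod 391) for the divisors d until we hit 1:
224^1 ≡ 224 (mod 391)
224^2 ≡ 128 (mod 391)
224^4 ≡ 353 (mod 391)
224^8 ≡ 271 (mod 391)
224^11 ≡ 160 (mod 391)
224^16 ≡ 324 (mod 391)
224^22 ≡ 185 (mod 391)
224^32 ≡ 188 (mod 391)
224^44 ≡ 208 (mod 391)
224^88 ≡ 254 (mod 391)
224^176 ≡ 1 (mod 391) ✓
The order of 224 is 176, so the subgroup it generates has 176 elements.
The index is φ(391) / ord(224) = 352 / 176 = 2.

2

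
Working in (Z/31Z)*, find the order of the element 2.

Since 2 ∈ (Z/31Z)^×, its order divides φ(31) = 31 − 1 = 30 = 2 · 3 · 5.
Divisors of 30: 1, 2, 3, 5, 6, 10, 15, 30.
Test each divisor d:
2^1 ≡ 2 (mod 31)
2^2 ≡ 4 (mod 31)
2^3 ≡ 8 (mod 31)
2^5 ≡ 1 (mod 31) ✓
The smallest such exponent is 5, so the order of 2 is 5.

5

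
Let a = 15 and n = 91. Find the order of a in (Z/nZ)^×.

The order of 15 must divide φ(91) = φ(7·13) = (7−1)·(13−1) = 6·12 = 72 = 2^3 · 3^2.
Divisors of 72: 1, 2, 3, 4, 6, 8, 9, 12, 18, 24, 36, 72.
Evaluate successive powers at the divisors of 72:
15^1 ≡ 15 (mod 91)
15^2 ≡ 43 (mod 91)
15^3 ≡ 8 (mod 91)
15^4 ≡ 29 (mod 91)
15^6 ≡ 64 (mod 91)
15^8 ≡ 22 (mod 91)
15^9 ≡ 57 (mod 91)
15^12 ≡ 1 (mod 91) ✓
Therefore the multiplicative order of 15 modulo 91 is 12.

12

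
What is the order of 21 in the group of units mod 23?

ord(21) | φ(23) = 23 − 1 = 22 = 2 · 11.
Divisors of 22: 1, 2, 11, 22.
Evaluate successive powers at the divisors of 22:
21^1 ≡ 21
21^2 ≡ 4
21^11 ≡ 22
21^22 ≡ 1
Hence ord(21) = 22.

22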